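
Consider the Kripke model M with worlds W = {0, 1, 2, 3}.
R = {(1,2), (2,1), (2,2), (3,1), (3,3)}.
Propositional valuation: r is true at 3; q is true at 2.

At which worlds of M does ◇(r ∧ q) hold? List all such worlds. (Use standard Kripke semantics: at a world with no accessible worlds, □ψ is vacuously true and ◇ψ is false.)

Let φ = ◇(r ∧ q). Evaluate φ at each world:
  0 (successors ∅): φ is false.
  1 (successors {2}): φ is false.
  2 (successors {1, 2}): φ is false.
  3 (successors {1, 3}): φ is false.
For instance, at 3:
  At 3: ◇(r ∧ q) requires r ∧ q at some successor in {1, 3}.
    At 1: r ∧ q is false.
    At 3: r ∧ q is false.
  So ◇(r ∧ q) is false at 3.
Satisfying worlds: none.

none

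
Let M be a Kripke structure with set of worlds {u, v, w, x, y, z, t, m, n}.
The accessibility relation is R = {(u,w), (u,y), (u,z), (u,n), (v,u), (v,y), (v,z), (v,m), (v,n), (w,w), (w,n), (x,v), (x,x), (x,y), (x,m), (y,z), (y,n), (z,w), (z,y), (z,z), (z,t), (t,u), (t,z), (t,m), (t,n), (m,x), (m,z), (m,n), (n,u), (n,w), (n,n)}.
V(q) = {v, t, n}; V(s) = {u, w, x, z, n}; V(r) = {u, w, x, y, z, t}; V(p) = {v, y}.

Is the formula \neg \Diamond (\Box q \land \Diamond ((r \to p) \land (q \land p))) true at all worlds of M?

Let φ = \neg \Diamond (\Box q \land \Diamond ((r \to p) \land (q \land p))). Evaluate φ at each world:
  u (successors {w, y, z, n}): φ is true.
  v (successors {u, y, z, m, n}): φ is true.
  w (successors {w, n}): φ is true.
  x (successors {v, x, y, m}): φ is true.
  y (successors {z, n}): φ is true.
  z (successors {w, y, z, t}): φ is true.
  t (successors {u, z, m, n}): φ is true.
  m (successors {x, z, n}): φ is true.
  n (successors {u, w, n}): φ is true.
For instance, at m:
  At m: \Diamond (\Box q \land \Diamond ((r \to p) \land (q \land p))) is false, so \neg \Diamond (\Box q \land \Diamond ((r \to p) \land (q \land p))) is true.
    At m: \Diamond (\Box q \land \Diamond ((r \to p) \land (q \land p))) requires \Box q \land \Diamond ((r \to p) \land (q \land p)) at some successor in {x, z, n}.
      At x: \Box q \land \Diamond ((r \to p) \land (q \land p)) is false.
      At z: \Box q \land \Diamond ((r \to p) \land (q \land p)) is false.
      At n: \Box q \land \Diamond ((r \to p) \land (q \land p)) is false.
    So \Diamond (\Box q \land \Diamond ((r \to p) \land (q \land p))) is false at m.

Yes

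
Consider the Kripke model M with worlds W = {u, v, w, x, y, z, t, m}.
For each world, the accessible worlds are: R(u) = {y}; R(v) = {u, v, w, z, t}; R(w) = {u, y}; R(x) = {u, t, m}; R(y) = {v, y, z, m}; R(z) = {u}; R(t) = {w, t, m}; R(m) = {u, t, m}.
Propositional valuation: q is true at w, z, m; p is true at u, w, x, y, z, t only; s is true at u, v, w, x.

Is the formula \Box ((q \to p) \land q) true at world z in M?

No

At z: \Box ((q \to p) \land q) requires (q \to p) \land q at every successor {u}.
  (q \to p) \land q fails at u, so \Box ((q \to p) \land q) is false at z.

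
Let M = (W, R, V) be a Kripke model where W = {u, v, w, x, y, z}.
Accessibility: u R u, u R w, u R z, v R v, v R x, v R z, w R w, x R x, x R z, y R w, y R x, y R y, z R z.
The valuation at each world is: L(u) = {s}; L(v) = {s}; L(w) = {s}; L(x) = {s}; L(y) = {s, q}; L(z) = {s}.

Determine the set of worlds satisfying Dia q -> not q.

u, v, w, x, z

Recall that Dia ψ holds at a world iff ψ holds at some accessible world.
Let φ = Dia q -> not q. Evaluate φ at each world:
  u (successors {u, w, z}): φ is true.
  v (successors {v, x, z}): φ is true.
  w (successors {w}): φ is true.
  x (successors {x, z}): φ is true.
  y (successors {w, x, y}): φ is false.
  z (successors {z}): φ is true.
For instance, at u:
  At u: Dia q is false, not q is true, so Dia q -> not q is true.
    At u: Dia q requires q at some successor in {u, w, z}.
      At u: q is false.
      At w: q is false.
      At z: q is false.
    So Dia q is false at u.
Satisfying worlds: {u, v, w, x, z}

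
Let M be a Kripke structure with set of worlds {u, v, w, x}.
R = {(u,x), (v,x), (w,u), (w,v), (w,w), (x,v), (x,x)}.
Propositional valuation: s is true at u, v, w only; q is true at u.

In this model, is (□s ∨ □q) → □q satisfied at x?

Recall that □ψ holds at a world iff ψ holds at every accessible world, and ◇ψ holds iff ψ holds at some accessible world.
At x: □s ∨ □q is false, □q is false, so (□s ∨ □q) → □q is true.
  At x: □s is false, □q is false, so □s ∨ □q is false.
    At x: □s requires s at every successor {v, x}.
      s fails at x, so □s is false at x.
    At x: □q requires q at every successor {v, x}.
      q fails at v, so □q is false at x.
  At x: □q requires q at every successor {v, x}.
    q fails at v, so □q is false at x.

Yes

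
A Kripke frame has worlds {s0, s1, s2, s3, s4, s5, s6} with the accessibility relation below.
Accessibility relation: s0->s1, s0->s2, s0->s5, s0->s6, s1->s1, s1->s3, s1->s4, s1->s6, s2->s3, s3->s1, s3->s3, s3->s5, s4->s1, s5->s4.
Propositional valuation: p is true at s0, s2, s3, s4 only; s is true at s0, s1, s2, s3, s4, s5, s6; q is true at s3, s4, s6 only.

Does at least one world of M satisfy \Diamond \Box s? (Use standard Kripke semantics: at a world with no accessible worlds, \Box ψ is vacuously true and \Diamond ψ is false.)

Recall that \Box ψ holds at a world iff ψ holds at every accessible world, and \Diamond ψ holds iff ψ holds at some accessible world.
Let φ = \Diamond \Box s. Evaluate φ at each world:
  s0 (successors {s1, s2, s5, s6}): φ is true.
  s1 (successors {s1, s3, s4, s6}): φ is true.
  s2 (successors {s3}): φ is true.
  s3 (successors {s1, s3, s5}): φ is true.
  s4 (successors {s1}): φ is true.
  s5 (successors {s4}): φ is true.
  s6 (successors ∅): φ is false.
Detail at s0 (witness):
  At s0: \Diamond \Box s requires \Box s at some successor in {s1, s2, s5, s6}.
    \Box s holds at s1, so \Diamond \Box s is true at s0.
      At s1: \Box s requires s at every successor {s1, s3, s4, s6}.
        At s1: s is true.
        At s3: s is true.
        At s4: s is true.
        At s6: s is true.
      So \Box s is true at s1.

Yes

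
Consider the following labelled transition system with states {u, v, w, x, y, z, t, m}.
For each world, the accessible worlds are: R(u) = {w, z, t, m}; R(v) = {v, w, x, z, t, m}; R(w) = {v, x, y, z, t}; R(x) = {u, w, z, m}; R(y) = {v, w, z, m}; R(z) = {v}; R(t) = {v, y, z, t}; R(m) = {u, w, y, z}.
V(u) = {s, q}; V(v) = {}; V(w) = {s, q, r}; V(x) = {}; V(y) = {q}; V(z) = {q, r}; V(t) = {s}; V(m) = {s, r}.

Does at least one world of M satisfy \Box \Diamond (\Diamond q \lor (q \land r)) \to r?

Yes

Recall that \Box ψ holds at a world iff ψ holds at every accessible world, and \Diamond ψ holds iff ψ holds at some accessible world.
Let φ = \Box \Diamond (\Diamond q \lor (q \land r)) \to r. Evaluate φ at each world:
  u (successors {w, z, t, m}): φ is false.
  v (successors {v, w, x, z, t, m}): φ is false.
  w (successors {v, x, y, z, t}): φ is true.
  x (successors {u, w, z, m}): φ is false.
  y (successors {v, w, z, m}): φ is false.
  z (successors {v}): φ is true.
  t (successors {v, y, z, t}): φ is false.
  m (successors {u, w, y, z}): φ is true.
Detail at w (witness):
  At w: \Box \Diamond (\Diamond q \lor (q \land r)) is true, r is true, so \Box \Diamond (\Diamond q \lor (q \land r)) \to r is true.
    At w: \Box \Diamond (\Diamond q \lor (q \land r)) requires \Diamond (\Diamond q \lor (q \land r)) at every successor {v, x, y, z, t}.
      At v: \Diamond (\Diamond q \lor (q \land r)) is true.
      At x: \Diamond (\Diamond q \lor (q \land r)) is true.
      At y: \Diamond (\Diamond q \lor (q \land r)) is true.
      At z: \Diamond (\Diamond q \lor (q \land r)) is true.
      At t: \Diamond (\Diamond q \lor (q \land r)) is true.
    So \Box \Diamond (\Diamond q \lor (q \land r)) is true at w.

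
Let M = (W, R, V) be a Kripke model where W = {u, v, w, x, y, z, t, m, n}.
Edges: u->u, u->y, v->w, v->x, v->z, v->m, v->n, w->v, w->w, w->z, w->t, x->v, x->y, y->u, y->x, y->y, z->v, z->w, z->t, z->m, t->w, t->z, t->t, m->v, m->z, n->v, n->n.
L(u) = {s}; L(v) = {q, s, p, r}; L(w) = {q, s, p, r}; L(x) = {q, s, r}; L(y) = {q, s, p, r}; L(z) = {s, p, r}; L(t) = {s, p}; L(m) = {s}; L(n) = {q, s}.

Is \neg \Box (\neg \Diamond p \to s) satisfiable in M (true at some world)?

Recall that \Box ψ holds at a world iff ψ holds at every accessible world, and \Diamond ψ holds iff ψ holds at some accessible world.
Let φ = \neg \Box (\neg \Diamond p \to s). Evaluate φ at each world:
  u (successors {u, y}): φ is false.
  v (successors {w, x, z, m, n}): φ is false.
  w (successors {v, w, z, t}): φ is false.
  x (successors {v, y}): φ is false.
  y (successors {u, x, y}): φ is false.
  z (successors {v, w, t, m}): φ is false.
  t (successors {w, z, t}): φ is false.
  m (successors {v, z}): φ is false.
  n (successors {v, n}): φ is false.
For instance, at m:
  At m: \Box (\neg \Diamond p \to s) is true, so \neg \Box (\neg \Diamond p \to s) is false.
    At m: \Box (\neg \Diamond p \to s) requires \neg \Diamond p \to s at every successor {v, z}.
      At v: \neg \Diamond p \to s is true.
      At z: \neg \Diamond p \to s is true.
    So \Box (\neg \Diamond p \to s) is true at m.

No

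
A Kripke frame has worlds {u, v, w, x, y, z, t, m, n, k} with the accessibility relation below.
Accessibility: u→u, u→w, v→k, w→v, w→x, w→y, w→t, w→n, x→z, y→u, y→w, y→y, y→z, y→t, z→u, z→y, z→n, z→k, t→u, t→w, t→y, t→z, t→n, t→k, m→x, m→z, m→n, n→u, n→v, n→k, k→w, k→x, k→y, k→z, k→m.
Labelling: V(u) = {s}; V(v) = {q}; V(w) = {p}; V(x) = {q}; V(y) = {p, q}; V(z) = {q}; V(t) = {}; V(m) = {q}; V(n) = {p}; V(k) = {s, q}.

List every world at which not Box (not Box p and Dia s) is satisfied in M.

Let φ = not Box (not Box p and Dia s). Evaluate φ at each world:
  u (successors {u, w}): φ is true.
  v (successors {k}): φ is true.
  w (successors {v, x, y, t, n}): φ is true.
  x (successors {z}): φ is false.
  y (successors {u, w, y, z, t}): φ is true.
  z (successors {u, y, n, k}): φ is true.
  t (successors {u, w, y, z, n, k}): φ is true.
  m (successors {x, z, n}): φ is true.
  n (successors {u, v, k}): φ is true.
  k (successors {w, x, y, z, m}): φ is true.
For instance, at z:
  At z: Box (not Box p and Dia s) is false, so not Box (not Box p and Dia s) is true.
    At z: Box (not Box p and Dia s) requires not Box p and Dia s at every successor {u, y, n, k}.
      not Box p and Dia s fails at k, so Box (not Box p and Dia s) is false at z.
Satisfying worlds: {u, v, w, y, z, t, m, n, k}

u, v, w, y, z, t, m, n, k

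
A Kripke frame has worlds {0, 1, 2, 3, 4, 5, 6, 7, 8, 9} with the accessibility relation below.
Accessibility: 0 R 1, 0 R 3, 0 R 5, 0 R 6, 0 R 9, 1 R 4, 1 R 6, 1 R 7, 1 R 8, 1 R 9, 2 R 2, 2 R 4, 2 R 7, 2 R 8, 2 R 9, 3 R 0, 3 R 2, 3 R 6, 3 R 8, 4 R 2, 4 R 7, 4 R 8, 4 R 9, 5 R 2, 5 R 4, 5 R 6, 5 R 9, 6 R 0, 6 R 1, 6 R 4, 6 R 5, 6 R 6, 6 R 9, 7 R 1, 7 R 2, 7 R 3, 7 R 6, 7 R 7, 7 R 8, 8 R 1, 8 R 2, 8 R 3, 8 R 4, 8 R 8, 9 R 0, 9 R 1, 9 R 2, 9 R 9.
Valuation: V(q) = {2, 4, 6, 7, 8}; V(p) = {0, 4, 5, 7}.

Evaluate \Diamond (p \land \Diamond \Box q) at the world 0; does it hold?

No

At 0: \Diamond (p \land \Diamond \Box q) requires p \land \Diamond \Box q at some successor in {1, 3, 5, 6, 9}.
  At 1: p \land \Diamond \Box q is false.
  At 3: p \land \Diamond \Box q is false.
  At 5: p \land \Diamond \Box q is false.
  At 6: p \land \Diamond \Box q is false.
  At 9: p \land \Diamond \Box q is false.
So \Diamond (p \land \Diamond \Box q) is false at 0.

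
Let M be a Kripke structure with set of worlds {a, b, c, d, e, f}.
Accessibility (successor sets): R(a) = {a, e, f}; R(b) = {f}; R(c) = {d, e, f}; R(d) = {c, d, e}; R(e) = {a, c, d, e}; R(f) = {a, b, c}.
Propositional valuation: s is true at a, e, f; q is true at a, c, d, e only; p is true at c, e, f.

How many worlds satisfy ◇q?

5

Let φ = ◇q. Evaluate φ at each world:
  a (successors {a, e, f}): φ is true.
  b (successors {f}): φ is false.
  c (successors {d, e, f}): φ is true.
  d (successors {c, d, e}): φ is true.
  e (successors {a, c, d, e}): φ is true.
  f (successors {a, b, c}): φ is true.
For instance, at e:
  At e: ◇q requires q at some successor in {a, c, d, e}.
    q holds at a, so ◇q is true at e.
Satisfying worlds: {a, c, d, e, f}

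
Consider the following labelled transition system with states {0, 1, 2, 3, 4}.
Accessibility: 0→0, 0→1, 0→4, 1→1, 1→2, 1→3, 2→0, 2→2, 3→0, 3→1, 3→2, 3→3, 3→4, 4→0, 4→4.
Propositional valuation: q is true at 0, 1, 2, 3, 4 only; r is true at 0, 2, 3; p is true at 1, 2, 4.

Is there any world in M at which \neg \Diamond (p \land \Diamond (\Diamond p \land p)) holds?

Let φ = \neg \Diamond (p \land \Diamond (\Diamond p \land p)). Evaluate φ at each world:
  0 (successors {0, 1, 4}): φ is false.
  1 (successors {1, 2, 3}): φ is false.
  2 (successors {0, 2}): φ is false.
  3 (successors {0, 1, 2, 3, 4}): φ is false.
  4 (successors {0, 4}): φ is false.
For instance, at 1:
  At 1: \Diamond (p \land \Diamond (\Diamond p \land p)) is true, so \neg \Diamond (p \land \Diamond (\Diamond p \land p)) is false.
    At 1: \Diamond (p \land \Diamond (\Diamond p \land p)) requires p \land \Diamond (\Diamond p \land p) at some successor in {1, 2, 3}.
      p \land \Diamond (\Diamond p \land p) holds at 1, so \Diamond (p \land \Diamond (\Diamond p \land p)) is true at 1.

No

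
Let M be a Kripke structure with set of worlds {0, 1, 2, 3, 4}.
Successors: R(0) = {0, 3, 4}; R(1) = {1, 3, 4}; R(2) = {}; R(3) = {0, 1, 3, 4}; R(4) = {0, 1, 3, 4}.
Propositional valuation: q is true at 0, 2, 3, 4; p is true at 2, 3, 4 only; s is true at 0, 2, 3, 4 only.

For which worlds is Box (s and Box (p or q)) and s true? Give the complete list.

Recall that Box ψ holds at a world iff ψ holds at every accessible world, and Dia ψ holds iff ψ holds at some accessible world.
Let φ = Box (s and Box (p or q)) and s. Evaluate φ at each world:
  0 (successors {0, 3, 4}): φ is false.
  1 (successors {1, 3, 4}): φ is false.
  2 (successors ∅): φ is true.
  3 (successors {0, 1, 3, 4}): φ is false.
  4 (successors {0, 1, 3, 4}): φ is false.
For instance, at 1:
  At 1: Box (s and Box (p or q)) is false, s is false, so Box (s and Box (p or q)) and s is false.
    At 1: Box (s and Box (p or q)) requires s and Box (p or q) at every successor {1, 3, 4}.
      s and Box (p or q) fails at 1, so Box (s and Box (p or q)) is false at 1.
Satisfying worlds: {2}

2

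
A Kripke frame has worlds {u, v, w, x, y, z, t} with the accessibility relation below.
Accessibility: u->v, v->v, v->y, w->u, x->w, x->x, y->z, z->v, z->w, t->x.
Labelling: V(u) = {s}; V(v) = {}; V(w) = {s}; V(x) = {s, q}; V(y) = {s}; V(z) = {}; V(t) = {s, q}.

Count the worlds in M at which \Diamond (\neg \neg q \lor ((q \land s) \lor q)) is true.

2

Let φ = \Diamond (\neg \neg q \lor ((q \land s) \lor q)). Evaluate φ at each world:
  u (successors {v}): φ is false.
  v (successors {v, y}): φ is false.
  w (successors {u}): φ is false.
  x (successors {w, x}): φ is true.
  y (successors {z}): φ is false.
  z (successors {v, w}): φ is false.
  t (successors {x}): φ is true.
For instance, at z:
  At z: \Diamond (\neg \neg q \lor ((q \land s) \lor q)) requires \neg \neg q \lor ((q \land s) \lor q) at some successor in {v, w}.
    At v: \neg \neg q \lor ((q \land s) \lor q) is false.
    At w: \neg \neg q \lor ((q \land s) \lor q) is false.
  So \Diamond (\neg \neg q \lor ((q \land s) \lor q)) is false at z.
Satisfying worlds: {x, t}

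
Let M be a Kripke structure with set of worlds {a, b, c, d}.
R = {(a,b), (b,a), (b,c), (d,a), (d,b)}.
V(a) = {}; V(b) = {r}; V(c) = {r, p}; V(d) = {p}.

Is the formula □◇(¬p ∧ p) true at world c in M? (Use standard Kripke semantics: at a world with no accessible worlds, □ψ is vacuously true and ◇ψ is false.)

Recall that □ψ holds at a world iff ψ holds at every accessible world, and ◇ψ holds iff ψ holds at some accessible world.
At c: no accessible worlds, so □◇(¬p ∧ p) holds vacuously.

Yes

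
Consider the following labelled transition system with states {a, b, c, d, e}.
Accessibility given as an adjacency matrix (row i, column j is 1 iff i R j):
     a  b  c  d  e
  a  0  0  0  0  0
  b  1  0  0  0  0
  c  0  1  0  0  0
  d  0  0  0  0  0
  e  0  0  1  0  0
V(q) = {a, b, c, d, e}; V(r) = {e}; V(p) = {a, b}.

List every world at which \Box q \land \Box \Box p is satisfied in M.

Recall that \Box ψ holds at a world iff ψ holds at every accessible world, and \Diamond ψ holds iff ψ holds at some accessible world.
Let φ = \Box q \land \Box \Box p. Evaluate φ at each world:
  a (successors ∅): φ is true.
  b (successors {a}): φ is true.
  c (successors {b}): φ is true.
  d (successors ∅): φ is true.
  e (successors {c}): φ is true.
For instance, at b:
  At b: \Box q is true, \Box \Box p is true, so \Box q \land \Box \Box p is true.
    At b: \Box q requires q at every successor {a}.
      At a: q is true.
    So \Box q is true at b.
    At b: \Box \Box p requires \Box p at every successor {a}.
      At a: \Box p is true.
    So \Box \Box p is true at b.
Satisfying worlds: {a, b, c, d, e}

a, b, c, d, e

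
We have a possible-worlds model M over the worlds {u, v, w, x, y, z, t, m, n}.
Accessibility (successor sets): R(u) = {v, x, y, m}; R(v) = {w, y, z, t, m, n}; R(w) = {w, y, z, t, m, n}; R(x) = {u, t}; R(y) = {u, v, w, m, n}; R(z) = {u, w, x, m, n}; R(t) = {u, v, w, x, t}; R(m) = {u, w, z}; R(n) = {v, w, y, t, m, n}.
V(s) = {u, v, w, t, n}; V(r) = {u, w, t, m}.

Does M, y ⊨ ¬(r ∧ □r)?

At y: r ∧ □r is false, so ¬(r ∧ □r) is true.
  At y: r is false, □r is false, so r ∧ □r is false.
    At y: □r requires r at every successor {u, v, w, m, n}.
      r fails at v, so □r is false at y.

Yes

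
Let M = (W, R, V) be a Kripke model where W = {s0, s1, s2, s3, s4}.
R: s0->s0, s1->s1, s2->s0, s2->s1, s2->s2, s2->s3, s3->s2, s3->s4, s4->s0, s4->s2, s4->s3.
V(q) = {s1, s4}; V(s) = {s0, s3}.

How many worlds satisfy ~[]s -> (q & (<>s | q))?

Recall that []ψ holds at a world iff ψ holds at every accessible world, and <>ψ holds iff ψ holds at some accessible world.
Let φ = ~[]s -> (q & (<>s | q)). Evaluate φ at each world:
  s0 (successors {s0}): φ is true.
  s1 (successors {s1}): φ is true.
  s2 (successors {s0, s1, s2, s3}): φ is false.
  s3 (successors {s2, s4}): φ is false.
  s4 (successors {s0, s2, s3}): φ is true.
For instance, at s3:
  At s3: ~[]s is true, q & (<>s | q) is false, so ~[]s -> (q & (<>s | q)) is false.
    At s3: []s is false, so ~[]s is true.
      At s3: []s requires s at every successor {s2, s4}.
        s fails at s2, so []s is false at s3.
    At s3: q is false, <>s | q is false, so q & (<>s | q) is false.
      At s3: <>s is false, q is false, so <>s | q is false.
Satisfying worlds: {s0, s1, s4}

3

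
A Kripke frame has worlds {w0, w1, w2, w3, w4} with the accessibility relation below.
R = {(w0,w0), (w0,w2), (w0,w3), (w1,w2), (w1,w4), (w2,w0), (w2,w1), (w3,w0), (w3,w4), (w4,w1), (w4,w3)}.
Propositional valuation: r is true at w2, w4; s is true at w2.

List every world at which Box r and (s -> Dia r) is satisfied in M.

Let φ = Box r and (s -> Dia r). Evaluate φ at each world:
  w0 (successors {w0, w2, w3}): φ is false.
  w1 (successors {w2, w4}): φ is true.
  w2 (successors {w0, w1}): φ is false.
  w3 (successors {w0, w4}): φ is false.
  w4 (successors {w1, w3}): φ is false.
For instance, at w2:
  At w2: Box r is false, s -> Dia r is false, so Box r and (s -> Dia r) is false.
    At w2: Box r requires r at every successor {w0, w1}.
      r fails at w0, so Box r is false at w2.
    At w2: s is true, Dia r is false, so s -> Dia r is false.
      At w2: Dia r requires r at some successor in {w0, w1}.
        At w0: r is false.
        At w1: r is false.
      So Dia r is false at w2.
Satisfying worlds: {w1}

w1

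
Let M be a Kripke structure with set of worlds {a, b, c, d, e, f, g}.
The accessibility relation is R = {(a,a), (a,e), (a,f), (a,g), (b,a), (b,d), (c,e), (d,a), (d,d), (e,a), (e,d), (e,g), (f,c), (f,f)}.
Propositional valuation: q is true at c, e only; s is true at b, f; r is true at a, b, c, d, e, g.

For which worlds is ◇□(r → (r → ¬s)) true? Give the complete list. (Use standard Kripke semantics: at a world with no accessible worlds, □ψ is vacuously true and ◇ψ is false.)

a, b, c, d, e, f

Let φ = ◇□(r → (r → ¬s)). Evaluate φ at each world:
  a (successors {a, e, f, g}): φ is true.
  b (successors {a, d}): φ is true.
  c (successors {e}): φ is true.
  d (successors {a, d}): φ is true.
  e (successors {a, d, g}): φ is true.
  f (successors {c, f}): φ is true.
  g (successors ∅): φ is false.
For instance, at b:
  At b: ◇□(r → (r → ¬s)) requires □(r → (r → ¬s)) at some successor in {a, d}.
    □(r → (r → ¬s)) holds at a, so ◇□(r → (r → ¬s)) is true at b.
      At a: □(r → (r → ¬s)) requires r → (r → ¬s) at every successor {a, e, f, g}.
        At a: r → (r → ¬s) is true.
        At e: r → (r → ¬s) is true.
        At f: r → (r → ¬s) is true.
        At g: r → (r → ¬s) is true.
      So □(r → (r → ¬s)) is true at a.
Satisfying worlds: {a, b, c, d, e, f}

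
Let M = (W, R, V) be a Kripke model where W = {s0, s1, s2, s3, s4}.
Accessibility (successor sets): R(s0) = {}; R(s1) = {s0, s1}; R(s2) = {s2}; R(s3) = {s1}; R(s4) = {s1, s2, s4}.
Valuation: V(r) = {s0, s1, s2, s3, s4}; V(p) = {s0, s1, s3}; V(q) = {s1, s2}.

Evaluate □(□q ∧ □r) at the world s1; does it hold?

No

At s1: □(□q ∧ □r) requires □q ∧ □r at every successor {s0, s1}.
  □q ∧ □r fails at s1, so □(□q ∧ □r) is false at s1.
    At s1: □q is false, □r is true, so □q ∧ □r is false.
      At s1: □q requires q at every successor {s0, s1}.
        q fails at s0, so □q is false at s1.
      At s1: □r requires r at every successor {s0, s1}.
        At s0: r is true.
        At s1: r is true.
      So □r is true at s1.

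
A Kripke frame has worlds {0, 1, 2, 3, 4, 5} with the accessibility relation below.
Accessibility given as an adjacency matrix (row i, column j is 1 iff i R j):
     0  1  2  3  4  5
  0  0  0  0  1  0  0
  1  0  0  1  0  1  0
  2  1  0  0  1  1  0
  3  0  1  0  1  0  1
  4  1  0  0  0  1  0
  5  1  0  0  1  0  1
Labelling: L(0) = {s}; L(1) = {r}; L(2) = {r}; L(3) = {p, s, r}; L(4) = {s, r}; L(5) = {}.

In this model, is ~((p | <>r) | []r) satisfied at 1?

No

Recall that []ψ holds at a world iff ψ holds at every accessible world, and <>ψ holds iff ψ holds at some accessible world.
At 1: (p | <>r) | []r is true, so ~((p | <>r) | []r) is false.
  At 1: p | <>r is true, []r is true, so (p | <>r) | []r is true.
    At 1: p is false, <>r is true, so p | <>r is true.
      At 1: <>r requires r at some successor in {2, 4}.
        r holds at 2, so <>r is true at 1.
    At 1: []r requires r at every successor {2, 4}.
      At 2: r is true.
      At 4: r is true.
    So []r is true at 1.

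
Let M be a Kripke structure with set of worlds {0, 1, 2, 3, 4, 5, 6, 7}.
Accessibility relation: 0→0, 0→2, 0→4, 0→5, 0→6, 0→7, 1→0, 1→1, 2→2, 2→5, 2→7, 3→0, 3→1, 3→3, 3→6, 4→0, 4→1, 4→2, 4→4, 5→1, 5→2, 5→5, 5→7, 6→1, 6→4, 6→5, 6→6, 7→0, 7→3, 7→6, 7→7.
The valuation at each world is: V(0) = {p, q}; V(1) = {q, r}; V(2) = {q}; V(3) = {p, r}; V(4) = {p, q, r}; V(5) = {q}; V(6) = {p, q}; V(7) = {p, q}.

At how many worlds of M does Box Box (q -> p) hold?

Let φ = Box Box (q -> p). Evaluate φ at each world:
  0 (successors {0, 2, 4, 5, 6, 7}): φ is false.
  1 (successors {0, 1}): φ is false.
  2 (successors {2, 5, 7}): φ is false.
  3 (successors {0, 1, 3, 6}): φ is false.
  4 (successors {0, 1, 2, 4}): φ is false.
  5 (successors {1, 2, 5, 7}): φ is false.
  6 (successors {1, 4, 5, 6}): φ is false.
  7 (successors {0, 3, 6, 7}): φ is false.
For instance, at 4:
  At 4: Box Box (q -> p) requires Box (q -> p) at every successor {0, 1, 2, 4}.
    Box (q -> p) fails at 0, so Box Box (q -> p) is false at 4.
      At 0: Box (q -> p) requires q -> p at every successor {0, 2, 4, 5, 6, 7}.
        q -> p fails at 2, so Box (q -> p) is false at 0.
Satisfying worlds: none.

0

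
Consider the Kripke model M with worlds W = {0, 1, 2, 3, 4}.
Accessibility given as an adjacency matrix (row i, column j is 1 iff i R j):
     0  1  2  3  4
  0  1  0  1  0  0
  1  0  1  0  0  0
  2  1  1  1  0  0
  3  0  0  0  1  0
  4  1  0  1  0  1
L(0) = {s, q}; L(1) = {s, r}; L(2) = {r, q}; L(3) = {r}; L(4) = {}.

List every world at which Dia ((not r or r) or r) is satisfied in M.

0, 1, 2, 3, 4

Recall that Dia ψ holds at a world iff ψ holds at some accessible world.
Let φ = Dia ((not r or r) or r). Evaluate φ at each world:
  0 (successors {0, 2}): φ is true.
  1 (successors {1}): φ is true.
  2 (successors {0, 1, 2}): φ is true.
  3 (successors {3}): φ is true.
  4 (successors {0, 2, 4}): φ is true.
For instance, at 3:
  At 3: Dia ((not r or r) or r) requires (not r or r) or r at some successor in {3}.
    (not r or r) or r holds at 3, so Dia ((not r or r) or r) is true at 3.
Satisfying worlds: {0, 1, 2, 3, 4}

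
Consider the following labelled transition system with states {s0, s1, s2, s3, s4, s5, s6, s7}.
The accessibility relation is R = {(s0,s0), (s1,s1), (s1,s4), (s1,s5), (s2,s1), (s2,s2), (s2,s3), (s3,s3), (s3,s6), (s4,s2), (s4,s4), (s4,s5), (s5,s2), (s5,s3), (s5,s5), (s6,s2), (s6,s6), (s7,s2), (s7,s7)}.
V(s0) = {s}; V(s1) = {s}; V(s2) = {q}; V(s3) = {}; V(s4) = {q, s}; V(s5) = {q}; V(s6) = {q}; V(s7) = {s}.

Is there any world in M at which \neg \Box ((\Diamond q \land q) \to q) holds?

Let φ = \neg \Box ((\Diamond q \land q) \to q). Evaluate φ at each world:
  s0 (successors {s0}): φ is false.
  s1 (successors {s1, s4, s5}): φ is false.
  s2 (successors {s1, s2, s3}): φ is false.
  s3 (successors {s3, s6}): φ is false.
  s4 (successors {s2, s4, s5}): φ is false.
  s5 (successors {s2, s3, s5}): φ is false.
  s6 (successors {s2, s6}): φ is false.
  s7 (successors {s2, s7}): φ is false.
For instance, at s6:
  At s6: \Box ((\Diamond q \land q) \to q) is true, so \neg \Box ((\Diamond q \land q) \to q) is false.
    At s6: \Box ((\Diamond q \land q) \to q) requires (\Diamond q \land q) \to q at every successor {s2, s6}.
      At s2: (\Diamond q \land q) \to q is true.
      At s6: (\Diamond q \land q) \to q is true.
    So \Box ((\Diamond q \land q) \to q) is true at s6.

No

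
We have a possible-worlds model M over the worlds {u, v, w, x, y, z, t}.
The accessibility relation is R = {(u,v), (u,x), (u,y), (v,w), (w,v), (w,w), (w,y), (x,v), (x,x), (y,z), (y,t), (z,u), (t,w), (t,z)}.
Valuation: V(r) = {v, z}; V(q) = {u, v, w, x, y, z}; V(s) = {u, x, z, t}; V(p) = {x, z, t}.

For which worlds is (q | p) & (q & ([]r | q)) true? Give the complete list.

u, v, w, x, y, z

Let φ = (q | p) & (q & ([]r | q)). Evaluate φ at each world:
  u (successors {v, x, y}): φ is true.
  v (successors {w}): φ is true.
  w (successors {v, w, y}): φ is true.
  x (successors {v, x}): φ is true.
  y (successors {z, t}): φ is true.
  z (successors {u}): φ is true.
  t (successors {w, z}): φ is false.
For instance, at x:
  At x: q | p is true, q & ([]r | q) is true, so (q | p) & (q & ([]r | q)) is true.
    At x: q is true, []r | q is true, so q & ([]r | q) is true.
      At x: []r is false, q is true, so []r | q is true.
Satisfying worlds: {u, v, w, x, y, z}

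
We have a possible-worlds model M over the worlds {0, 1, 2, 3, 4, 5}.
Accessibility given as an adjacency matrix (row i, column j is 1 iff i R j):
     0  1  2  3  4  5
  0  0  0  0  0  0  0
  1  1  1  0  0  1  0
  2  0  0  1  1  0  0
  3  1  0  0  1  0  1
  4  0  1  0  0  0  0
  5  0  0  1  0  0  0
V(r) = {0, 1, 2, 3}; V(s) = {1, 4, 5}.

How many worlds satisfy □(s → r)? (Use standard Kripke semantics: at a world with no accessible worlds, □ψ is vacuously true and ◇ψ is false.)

Recall that □ψ holds at a world iff ψ holds at every accessible world, and ◇ψ holds iff ψ holds at some accessible world.
Let φ = □(s → r). Evaluate φ at each world:
  0 (successors ∅): φ is true.
  1 (successors {0, 1, 4}): φ is false.
  2 (successors {2, 3}): φ is true.
  3 (successors {0, 3, 5}): φ is false.
  4 (successors {1}): φ is true.
  5 (successors {2}): φ is true.
For instance, at 4:
  At 4: □(s → r) requires s → r at every successor {1}.
    At 1: s → r is true.
  So □(s → r) is true at 4.
Satisfying worlds: {0, 2, 4, 5}

4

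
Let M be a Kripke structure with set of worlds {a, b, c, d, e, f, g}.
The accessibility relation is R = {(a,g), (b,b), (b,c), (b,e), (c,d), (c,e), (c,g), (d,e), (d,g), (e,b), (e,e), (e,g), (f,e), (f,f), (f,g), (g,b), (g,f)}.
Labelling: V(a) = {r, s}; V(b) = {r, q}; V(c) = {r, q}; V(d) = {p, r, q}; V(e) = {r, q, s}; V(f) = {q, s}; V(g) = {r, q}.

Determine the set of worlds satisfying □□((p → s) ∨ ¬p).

a, c, d, e, f, g

Let φ = □□((p → s) ∨ ¬p). Evaluate φ at each world:
  a (successors {g}): φ is true.
  b (successors {b, c, e}): φ is false.
  c (successors {d, e, g}): φ is true.
  d (successors {e, g}): φ is true.
  e (successors {b, e, g}): φ is true.
  f (successors {e, f, g}): φ is true.
  g (successors {b, f}): φ is true.
For instance, at d:
  At d: □□((p → s) ∨ ¬p) requires □((p → s) ∨ ¬p) at every successor {e, g}.
      At e: □((p → s) ∨ ¬p) requires (p → s) ∨ ¬p at every successor {b, e, g}.
        At b: (p → s) ∨ ¬p is true.
        At e: (p → s) ∨ ¬p is true.
        At g: (p → s) ∨ ¬p is true.
      So □((p → s) ∨ ¬p) is true at e.
      At g: □((p → s) ∨ ¬p) requires (p → s) ∨ ¬p at every successor {b, f}.
        At b: (p → s) ∨ ¬p is true.
        At f: (p → s) ∨ ¬p is true.
      So □((p → s) ∨ ¬p) is true at g.
  So □□((p → s) ∨ ¬p) is true at d.
Satisfying worlds: {a, c, d, e, f, g}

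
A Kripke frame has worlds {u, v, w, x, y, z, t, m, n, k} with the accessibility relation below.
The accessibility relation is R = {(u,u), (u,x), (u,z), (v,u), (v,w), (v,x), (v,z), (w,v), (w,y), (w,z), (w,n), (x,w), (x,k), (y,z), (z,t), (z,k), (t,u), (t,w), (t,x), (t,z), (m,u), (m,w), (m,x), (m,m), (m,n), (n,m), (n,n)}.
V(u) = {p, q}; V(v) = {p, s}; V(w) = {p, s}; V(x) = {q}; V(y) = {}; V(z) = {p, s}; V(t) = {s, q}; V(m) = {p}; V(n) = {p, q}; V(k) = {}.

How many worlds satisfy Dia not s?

Let φ = Dia not s. Evaluate φ at each world:
  u (successors {u, x, z}): φ is true.
  v (successors {u, w, x, z}): φ is true.
  w (successors {v, y, z, n}): φ is true.
  x (successors {w, k}): φ is true.
  y (successors {z}): φ is false.
  z (successors {t, k}): φ is true.
  t (successors {u, w, x, z}): φ is true.
  m (successors {u, w, x, m, n}): φ is true.
  n (successors {m, n}): φ is true.
  k (successors ∅): φ is false.
For instance, at y:
  At y: Dia not s requires not s at some successor in {z}.
    At z: not s is false.
  So Dia not s is false at y.
Satisfying worlds: {u, v, w, x, z, t, m, n}

8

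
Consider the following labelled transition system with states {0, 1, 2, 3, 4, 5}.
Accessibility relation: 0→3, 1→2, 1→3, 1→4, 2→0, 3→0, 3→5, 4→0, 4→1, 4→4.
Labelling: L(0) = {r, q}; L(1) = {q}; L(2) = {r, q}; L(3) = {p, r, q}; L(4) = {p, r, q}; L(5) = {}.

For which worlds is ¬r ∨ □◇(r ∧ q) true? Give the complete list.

0, 1, 2, 4, 5

Let φ = ¬r ∨ □◇(r ∧ q). Evaluate φ at each world:
  0 (successors {3}): φ is true.
  1 (successors {2, 3, 4}): φ is true.
  2 (successors {0}): φ is true.
  3 (successors {0, 5}): φ is false.
  4 (successors {0, 1, 4}): φ is true.
  5 (successors ∅): φ is true.
For instance, at 2:
  At 2: ¬r is false, □◇(r ∧ q) is true, so ¬r ∨ □◇(r ∧ q) is true.
    At 2: □◇(r ∧ q) requires ◇(r ∧ q) at every successor {0}.
      At 0: ◇(r ∧ q) is true.
    So □◇(r ∧ q) is true at 2.
Satisfying worlds: {0, 1, 2, 4, 5}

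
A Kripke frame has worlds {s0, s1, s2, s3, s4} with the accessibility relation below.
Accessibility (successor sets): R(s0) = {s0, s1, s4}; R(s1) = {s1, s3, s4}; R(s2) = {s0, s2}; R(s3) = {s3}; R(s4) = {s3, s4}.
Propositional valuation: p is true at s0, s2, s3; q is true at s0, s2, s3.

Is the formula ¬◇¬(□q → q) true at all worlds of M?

Recall that □ψ holds at a world iff ψ holds at every accessible world, and ◇ψ holds iff ψ holds at some accessible world.
Let φ = ¬◇¬(□q → q). Evaluate φ at each world:
  s0 (successors {s0, s1, s4}): φ is true.
  s1 (successors {s1, s3, s4}): φ is true.
  s2 (successors {s0, s2}): φ is true.
  s3 (successors {s3}): φ is true.
  s4 (successors {s3, s4}): φ is true.
For instance, at s0:
  At s0: ◇¬(□q → q) is false, so ¬◇¬(□q → q) is true.
    At s0: ◇¬(□q → q) requires ¬(□q → q) at some successor in {s0, s1, s4}.
      At s0: ¬(□q → q) is false.
      At s1: ¬(□q → q) is false.
      At s4: ¬(□q → q) is false.
    So ◇¬(□q → q) is false at s0.

Yes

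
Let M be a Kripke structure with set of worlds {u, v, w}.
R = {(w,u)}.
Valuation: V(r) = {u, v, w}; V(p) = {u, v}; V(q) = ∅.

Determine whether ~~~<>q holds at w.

At w: ~~<>q is false, so ~~~<>q is true.
  At w: ~<>q is true, so ~~<>q is false.
    At w: <>q is false, so ~<>q is true.
      At w: <>q requires q at some successor in {u}.
        At u: q is false.
      So <>q is false at w.

Yes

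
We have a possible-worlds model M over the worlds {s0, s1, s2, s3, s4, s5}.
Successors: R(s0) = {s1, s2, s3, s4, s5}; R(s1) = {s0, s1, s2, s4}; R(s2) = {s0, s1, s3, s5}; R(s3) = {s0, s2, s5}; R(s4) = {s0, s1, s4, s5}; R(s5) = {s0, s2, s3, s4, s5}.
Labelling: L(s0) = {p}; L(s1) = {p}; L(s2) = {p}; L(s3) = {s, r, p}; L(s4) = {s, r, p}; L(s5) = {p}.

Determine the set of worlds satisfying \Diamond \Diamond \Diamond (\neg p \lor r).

Let φ = \Diamond \Diamond \Diamond (\neg p \lor r). Evaluate φ at each world:
  s0 (successors {s1, s2, s3, s4, s5}): φ is true.
  s1 (successors {s0, s1, s2, s4}): φ is true.
  s2 (successors {s0, s1, s3, s5}): φ is true.
  s3 (successors {s0, s2, s5}): φ is true.
  s4 (successors {s0, s1, s4, s5}): φ is true.
  s5 (successors {s0, s2, s3, s4, s5}): φ is true.
For instance, at s1:
  At s1: \Diamond \Diamond \Diamond (\neg p \lor r) requires \Diamond \Diamond (\neg p \lor r) at some successor in {s0, s1, s2, s4}.
    \Diamond \Diamond (\neg p \lor r) holds at s0, so \Diamond \Diamond \Diamond (\neg p \lor r) is true at s1.
      At s0: \Diamond \Diamond (\neg p \lor r) requires \Diamond (\neg p \lor r) at some successor in {s1, s2, s3, s4, s5}.
        \Diamond (\neg p \lor r) holds at s1, so \Diamond \Diamond (\neg p \lor r) is true at s0.
Satisfying worlds: {s0, s1, s2, s3, s4, s5}

s0, s1, s2, s3, s4, s5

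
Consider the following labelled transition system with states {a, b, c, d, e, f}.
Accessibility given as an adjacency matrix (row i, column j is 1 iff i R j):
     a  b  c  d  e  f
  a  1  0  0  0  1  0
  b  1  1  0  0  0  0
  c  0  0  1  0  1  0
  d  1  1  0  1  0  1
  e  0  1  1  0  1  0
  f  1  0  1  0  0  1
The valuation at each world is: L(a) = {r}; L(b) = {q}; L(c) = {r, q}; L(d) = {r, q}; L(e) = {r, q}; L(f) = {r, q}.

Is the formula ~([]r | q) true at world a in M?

No

Recall that []ψ holds at a world iff ψ holds at every accessible world, and <>ψ holds iff ψ holds at some accessible world.
At a: []r | q is true, so ~([]r | q) is false.
  At a: []r is true, q is false, so []r | q is true.
    At a: []r requires r at every successor {a, e}.
      At a: r is true.
      At e: r is true.
    So []r is true at a.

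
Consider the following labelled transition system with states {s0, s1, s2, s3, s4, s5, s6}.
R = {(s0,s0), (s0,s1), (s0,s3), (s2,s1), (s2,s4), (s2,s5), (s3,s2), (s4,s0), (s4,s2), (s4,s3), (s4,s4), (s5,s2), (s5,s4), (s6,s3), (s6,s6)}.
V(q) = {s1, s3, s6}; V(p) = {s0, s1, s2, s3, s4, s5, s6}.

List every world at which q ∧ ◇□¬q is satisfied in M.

Let φ = q ∧ ◇□¬q. Evaluate φ at each world:
  s0 (successors {s0, s1, s3}): φ is false.
  s1 (successors ∅): φ is false.
  s2 (successors {s1, s4, s5}): φ is false.
  s3 (successors {s2}): φ is false.
  s4 (successors {s0, s2, s3, s4}): φ is false.
  s5 (successors {s2, s4}): φ is false.
  s6 (successors {s3, s6}): φ is true.
For instance, at s4:
  At s4: q is false, ◇□¬q is true, so q ∧ ◇□¬q is false.
    At s4: ◇□¬q requires □¬q at some successor in {s0, s2, s3, s4}.
      □¬q holds at s3, so ◇□¬q is true at s4.
Satisfying worlds: {s6}

s6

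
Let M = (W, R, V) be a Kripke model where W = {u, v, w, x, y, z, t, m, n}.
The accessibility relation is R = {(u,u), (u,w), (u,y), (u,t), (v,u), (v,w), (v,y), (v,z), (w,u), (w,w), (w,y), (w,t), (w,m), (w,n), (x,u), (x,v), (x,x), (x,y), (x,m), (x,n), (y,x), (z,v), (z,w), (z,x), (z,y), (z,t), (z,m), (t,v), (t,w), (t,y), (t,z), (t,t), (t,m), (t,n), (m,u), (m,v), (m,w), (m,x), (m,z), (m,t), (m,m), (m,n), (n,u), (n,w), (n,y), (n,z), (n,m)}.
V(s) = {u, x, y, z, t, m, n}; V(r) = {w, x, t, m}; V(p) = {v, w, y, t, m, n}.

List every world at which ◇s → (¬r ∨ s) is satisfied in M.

u, v, x, y, z, t, m, n

Recall that ◇ψ holds at a world iff ψ holds at some accessible world.
Let φ = ◇s → (¬r ∨ s). Evaluate φ at each world:
  u (successors {u, w, y, t}): φ is true.
  v (successors {u, w, y, z}): φ is true.
  w (successors {u, w, y, t, m, n}): φ is false.
  x (successors {u, v, x, y, m, n}): φ is true.
  y (successors {x}): φ is true.
  z (successors {v, w, x, y, t, m}): φ is true.
  t (successors {v, w, y, z, t, m, n}): φ is true.
  m (successors {u, v, w, x, z, t, m, n}): φ is true.
  n (successors {u, w, y, z, m}): φ is true.
For instance, at n:
  At n: ◇s is true, ¬r ∨ s is true, so ◇s → (¬r ∨ s) is true.
    At n: ◇s requires s at some successor in {u, w, y, z, m}.
      s holds at u, so ◇s is true at n.
Satisfying worlds: {u, v, x, y, z, t, m, n}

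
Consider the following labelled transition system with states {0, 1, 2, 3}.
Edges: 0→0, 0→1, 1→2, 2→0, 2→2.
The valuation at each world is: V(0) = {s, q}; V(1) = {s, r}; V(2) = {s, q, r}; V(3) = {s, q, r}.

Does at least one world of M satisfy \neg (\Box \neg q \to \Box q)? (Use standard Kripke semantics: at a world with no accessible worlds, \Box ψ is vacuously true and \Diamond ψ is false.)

Let φ = \neg (\Box \neg q \to \Box q). Evaluate φ at each world:
  0 (successors {0, 1}): φ is false.
  1 (successors {2}): φ is false.
  2 (successors {0, 2}): φ is false.
  3 (successors ∅): φ is false.
For instance, at 0:
  At 0: \Box \neg q \to \Box q is true, so \neg (\Box \neg q \to \Box q) is false.
    At 0: \Box \neg q is false, \Box q is false, so \Box \neg q \to \Box q is true.
      At 0: \Box \neg q requires \neg q at every successor {0, 1}.
        \neg q fails at 0, so \Box \neg q is false at 0.
      At 0: \Box q requires q at every successor {0, 1}.
        q fails at 1, so \Box q is false at 0.

No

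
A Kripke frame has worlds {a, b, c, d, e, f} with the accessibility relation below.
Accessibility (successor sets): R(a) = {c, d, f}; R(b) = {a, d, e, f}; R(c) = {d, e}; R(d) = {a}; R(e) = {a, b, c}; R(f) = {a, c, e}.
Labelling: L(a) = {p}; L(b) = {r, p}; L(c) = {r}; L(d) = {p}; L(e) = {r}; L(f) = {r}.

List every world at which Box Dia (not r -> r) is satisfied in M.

d, e, f

Recall that Box ψ holds at a world iff ψ holds at every accessible world, and Dia ψ holds iff ψ holds at some accessible world.
Let φ = Box Dia (not r -> r). Evaluate φ at each world:
  a (successors {c, d, f}): φ is false.
  b (successors {a, d, e, f}): φ is false.
  c (successors {d, e}): φ is false.
  d (successors {a}): φ is true.
  e (successors {a, b, c}): φ is true.
  f (successors {a, c, e}): φ is true.
For instance, at d:
  At d: Box Dia (not r -> r) requires Dia (not r -> r) at every successor {a}.
      At a: Dia (not r -> r) requires not r -> r at some successor in {c, d, f}.
        not r -> r holds at c, so Dia (not r -> r) is true at a.
  So Box Dia (not r -> r) is true at d.
Satisfying worlds: {d, e, f}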